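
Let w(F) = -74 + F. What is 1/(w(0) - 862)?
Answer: -1/936 ≈ -0.0010684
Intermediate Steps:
1/(w(0) - 862) = 1/((-74 + 0) - 862) = 1/(-74 - 862) = 1/(-936) = -1/936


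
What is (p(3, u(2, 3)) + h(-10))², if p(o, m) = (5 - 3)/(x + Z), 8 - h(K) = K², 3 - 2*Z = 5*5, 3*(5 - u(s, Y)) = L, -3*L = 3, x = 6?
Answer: 213444/25 ≈ 8537.8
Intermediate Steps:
L = -1 (L = -⅓*3 = -1)
u(s, Y) = 16/3 (u(s, Y) = 5 - ⅓*(-1) = 5 + ⅓ = 16/3)
Z = -11 (Z = 3/2 - 5*5/2 = 3/2 - ½*25 = 3/2 - 25/2 = -11)
h(K) = 8 - K²
p(o, m) = -⅖ (p(o, m) = (5 - 3)/(6 - 11) = 2/(-5) = 2*(-⅕) = -⅖)
(p(3, u(2, 3)) + h(-10))² = (-⅖ + (8 - 1*(-10)²))² = (-⅖ + (8 - 1*100))² = (-⅖ + (8 - 100))² = (-⅖ - 92)² = (-462/5)² = 213444/25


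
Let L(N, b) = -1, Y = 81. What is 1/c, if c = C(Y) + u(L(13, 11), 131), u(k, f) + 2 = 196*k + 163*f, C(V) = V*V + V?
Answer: 1/27797 ≈ 3.5975e-5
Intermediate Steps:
C(V) = V + V² (C(V) = V² + V = V + V²)
u(k, f) = -2 + 163*f + 196*k (u(k, f) = -2 + (196*k + 163*f) = -2 + (163*f + 196*k) = -2 + 163*f + 196*k)
c = 27797 (c = 81*(1 + 81) + (-2 + 163*131 + 196*(-1)) = 81*82 + (-2 + 21353 - 196) = 6642 + 21155 = 27797)
1/c = 1/27797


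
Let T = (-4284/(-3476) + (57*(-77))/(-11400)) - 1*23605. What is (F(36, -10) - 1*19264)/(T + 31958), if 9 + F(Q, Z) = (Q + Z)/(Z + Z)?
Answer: -3349873340/1452032513 ≈ -2.3070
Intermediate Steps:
F(Q, Z) = -9 + (Q + Z)/(2*Z) (F(Q, Z) = -9 + (Q + Z)/(Z + Z) = -9 + (Q + Z)/((2*Z)) = -9 + (Q + Z)*(1/(2*Z)) = -9 + (Q + Z)/(2*Z))
T = -4102267887/173800 (T = (-4284*(-1/3476) - 4389*(-1/11400)) - 23605 = (1071/869 + 77/200) - 23605 = 281113/173800 - 23605 = -4102267887/173800 ≈ -23603.)
(F(36, -10) - 1*19264)/(T + 31958) = ((½)*(36 - 17*(-10))/(-10) - 1*19264)/(-4102267887/173800 + 31958) = ((½)*(-⅒)*(36 + 170) - 19264)/(1452032513/173800) = ((½)*(-⅒)*206 - 19264)*(173800/1452032513) = (-103/10 - 19264)*(173800/1452032513) = -192743/10*173800/1452032513 = -3349873340/1452032513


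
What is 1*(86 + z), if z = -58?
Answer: 28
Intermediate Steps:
1*(86 + z) = 1*(86 - 58) = 1*28 = 28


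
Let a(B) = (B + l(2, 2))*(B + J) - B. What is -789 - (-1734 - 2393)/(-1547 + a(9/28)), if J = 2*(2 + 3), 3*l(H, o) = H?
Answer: -2862188661/3615313 ≈ -791.68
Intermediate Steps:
l(H, o) = H/3
J = 10 (J = 2*5 = 10)
a(B) = -B + (10 + B)*(⅔ + B) (a(B) = (B + (⅓)*2)*(B + 10) - B = (B + ⅔)*(10 + B) - B = (⅔ + B)*(10 + B) - B = (10 + B)*(⅔ + B) - B = -B + (10 + B)*(⅔ + B))
-789 - (-1734 - 2393)/(-1547 + a(9/28)) = -789 - (-1734 - 2393)/(-1547 + (20/3 + (9/28)² + 29*(9/28)/3)) = -789 - (-4127)/(-1547 + (20/3 + (9*(1/28))² + 29*(9*(1/28))/3)) = -789 - (-4127)/(-1547 + (20/3 + (9/28)² + (29/3)*(9/28))) = -789 - (-4127)/(-1547 + (20/3 + 81/784 + 87/28)) = -789 - (-4127)/(-1547 + 23231/2352) = -789 - (-4127)/(-3615313/2352) = -789 - (-4127)*(-2352)/3615313 = -789 - 1*9706704/3615313 = -789 - 9706704/3615313 = -2862188661/3615313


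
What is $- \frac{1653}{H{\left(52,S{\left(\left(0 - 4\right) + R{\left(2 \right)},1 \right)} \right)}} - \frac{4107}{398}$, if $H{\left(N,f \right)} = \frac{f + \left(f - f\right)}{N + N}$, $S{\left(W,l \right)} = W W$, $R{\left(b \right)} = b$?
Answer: $- \frac{17109351}{398} \approx -42988.0$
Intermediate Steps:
$S{\left(W,l \right)} = W^{2}$
$H{\left(N,f \right)} = \frac{f}{2 N}$ ($H{\left(N,f \right)} = \frac{f + 0}{2 N} = f \frac{1}{2 N} = \frac{f}{2 N}$)
$- \frac{1653}{H{\left(52,S{\left(\left(0 - 4\right) + R{\left(2 \right)},1 \right)} \right)}} - \frac{4107}{398} = - \frac{1653}{\frac{1}{2} \left(\left(0 - 4\right) + 2\right)^{2} \cdot \frac{1}{52}} - \frac{4107}{398} = - \frac{1653}{\frac{1}{2} \left(-4 + 2\right)^{2} \cdot \frac{1}{52}} - \frac{4107}{398} = - \frac{1653}{\frac{1}{2} \left(-2\right)^{2} \cdot \frac{1}{52}} - \frac{4107}{398} = - \frac{1653}{\frac{1}{2} \cdot 4 \cdot \frac{1}{52}} - \frac{4107}{398} = - 1653 \frac{1}{\frac{1}{26}} - \frac{4107}{398} = \left(-1653\right) 26 - \frac{4107}{398} = -42978 - \frac{4107}{398} = - \frac{17109351}{398}$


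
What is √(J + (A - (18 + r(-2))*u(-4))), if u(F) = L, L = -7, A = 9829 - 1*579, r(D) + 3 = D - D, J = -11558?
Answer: I*√2203 ≈ 46.936*I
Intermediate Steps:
r(D) = -3 (r(D) = -3 + (D - D) = -3 + 0 = -3)
A = 9250 (A = 9829 - 579 = 9250)
u(F) = -7
√(J + (A - (18 + r(-2))*u(-4))) = √(-11558 + (9250 - (18 - 3)*(-7))) = √(-11558 + (9250 - 15*(-7))) = √(-11558 + (9250 - 1*(-105))) = √(-11558 + (9250 + 105)) = √(-11558 + 9355) = √(-2203) = I*√2203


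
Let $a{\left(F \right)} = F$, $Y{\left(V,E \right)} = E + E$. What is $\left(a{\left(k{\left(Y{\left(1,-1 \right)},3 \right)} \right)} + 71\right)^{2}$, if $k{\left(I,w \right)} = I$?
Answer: $4761$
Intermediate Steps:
$Y{\left(V,E \right)} = 2 E$
$\left(a{\left(k{\left(Y{\left(1,-1 \right)},3 \right)} \right)} + 71\right)^{2} = \left(2 \left(-1\right) + 71\right)^{2} = \left(-2 + 71\right)^{2} = 69^{2} = 4761$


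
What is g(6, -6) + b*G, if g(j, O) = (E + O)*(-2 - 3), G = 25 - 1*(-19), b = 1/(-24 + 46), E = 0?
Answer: 32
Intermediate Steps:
b = 1/22 ≈ 0.045455
G = 44 (G = 25 + 19 = 44)
g(j, O) = -5*O (g(j, O) = (0 + O)*(-2 - 3) = O*(-5) = -5*O)
g(6, -6) + b*G = -5*(-6) + (1/22)*44 = 30 + 2 = 32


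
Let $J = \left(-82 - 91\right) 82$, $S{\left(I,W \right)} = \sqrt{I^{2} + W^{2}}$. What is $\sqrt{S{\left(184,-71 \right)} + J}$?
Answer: $\sqrt{-14186 + \sqrt{38897}} \approx 118.27 i$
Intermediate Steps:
$J = -14186$ ($J = \left(-173\right) 82 = -14186$)
$\sqrt{S{\left(184,-71 \right)} + J} = \sqrt{\sqrt{184^{2} + \left(-71\right)^{2}} - 14186} = \sqrt{\sqrt{33856 + 5041} - 14186} = \sqrt{\sqrt{38897} - 14186} = \sqrt{-14186 + \sqrt{38897}}$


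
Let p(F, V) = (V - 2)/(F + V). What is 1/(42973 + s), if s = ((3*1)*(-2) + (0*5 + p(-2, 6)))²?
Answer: 1/42998 ≈ 2.3257e-5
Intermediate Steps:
p(F, V) = (-2 + V)/(F + V)
s = 25 (s = ((3*1)*(-2) + (0*5 + (-2 + 6)/(-2 + 6)))² = (3*(-2) + (0 + 4/4))² = (-6 + (0 + (¼)*4))² = (-6 + (0 + 1))² = (-6 + 1)² = (-5)² = 25)
1/(42973 + s) = 1/(42973 + 25) = 1/42998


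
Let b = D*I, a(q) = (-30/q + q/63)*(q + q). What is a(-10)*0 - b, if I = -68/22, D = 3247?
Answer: 110398/11 ≈ 10036.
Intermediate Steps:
I = -34/11 (I = -68*1/22 = -34/11 ≈ -3.0909)
a(q) = 2*q*(-30/q + q/63) (a(q) = (-30/q + q*(1/63))*(2*q) = (-30/q + q/63)*(2*q) = 2*q*(-30/q + q/63))
b = -110398/11 (b = 3247*(-34/11) = -110398/11 ≈ -10036.)
a(-10)*0 - b = (-60 + (2/63)*(-10)**2)*0 - 1*(-110398/11) = (-60 + (2/63)*100)*0 + 110398/11 = (-60 + 200/63)*0 + 110398/11 = -3580/63*0 + 110398/11 = 0 + 110398/11 = 110398/11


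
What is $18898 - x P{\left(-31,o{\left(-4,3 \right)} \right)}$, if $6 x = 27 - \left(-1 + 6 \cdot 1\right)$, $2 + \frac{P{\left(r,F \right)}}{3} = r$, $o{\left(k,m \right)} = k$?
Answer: $19261$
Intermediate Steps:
$P{\left(r,F \right)} = -6 + 3 r$
$x = \frac{11}{3}$ ($x = \frac{27 - \left(-1 + 6 \cdot 1\right)}{6} = \frac{27 - \left(-1 + 6\right)}{6} = \frac{27 - 5}{6} = \frac{1}{6} \cdot 22 = \frac{11}{3} \approx 3.6667$)
$18898 - x P{\left(-31,o{\left(-4,3 \right)} \right)} = 18898 - \frac{11 \left(-6 + 3 \left(-31\right)\right)}{3} = 18898 - \frac{11 \left(-6 - 93\right)}{3} = 18898 - \frac{11}{3} \left(-99\right) = 18898 - -363 = 18898 + 363 = 19261$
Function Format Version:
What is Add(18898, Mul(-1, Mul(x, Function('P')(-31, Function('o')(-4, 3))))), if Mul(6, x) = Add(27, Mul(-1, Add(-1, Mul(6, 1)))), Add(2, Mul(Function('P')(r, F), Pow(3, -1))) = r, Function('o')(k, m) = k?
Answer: 19261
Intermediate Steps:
Function('P')(r, F) = Add(-6, Mul(3, r))
x = Rational(11, 3) (x = Mul(Rational(1, 6), Add(27, Mul(-1, Add(-1, Mul(6, 1))))) = Mul(Rational(1, 6), Add(27, Mul(-1, Add(-1, 6)))) = Mul(Rational(1, 6), Add(27, Mul(-1, 5))) = Mul(Rational(1, 6), Add(27, -5)) = Mul(Rational(1, 6), 22) = Rational(11, 3) ≈ 3.6667)
Add(18898, Mul(-1, Mul(x, Function('P')(-31, Function('o')(-4, 3))))) = Add(18898, Mul(-1, Mul(Rational(11, 3), Add(-6, Mul(3, -31))))) = Add(18898, Mul(-1, Mul(Rational(11, 3), Add(-6, -93)))) = Add(18898, Mul(-1, Mul(Rational(11, 3), -99))) = Add(18898, Mul(-1, -363)) = Add(18898, 363) = 19261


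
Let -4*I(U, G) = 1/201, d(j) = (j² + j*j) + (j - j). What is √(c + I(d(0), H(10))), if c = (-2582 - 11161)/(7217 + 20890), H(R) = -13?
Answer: 7*I*√194663877/139494 ≈ 0.70014*I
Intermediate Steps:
d(j) = 2*j² (d(j) = (j² + j²) + 0 = 2*j² + 0 = 2*j²)
I(U, G) = -1/804 (I(U, G) = -¼/201 = -¼*1/201 = -1/804)
c = -509/1041 (c = -13743/28107 = -13743*1/28107 = -509/1041 ≈ -0.48895)
√(c + I(d(0), H(10))) = √(-509/1041 - 1/804) = √(-136759/278988) = 7*I*√194663877/139494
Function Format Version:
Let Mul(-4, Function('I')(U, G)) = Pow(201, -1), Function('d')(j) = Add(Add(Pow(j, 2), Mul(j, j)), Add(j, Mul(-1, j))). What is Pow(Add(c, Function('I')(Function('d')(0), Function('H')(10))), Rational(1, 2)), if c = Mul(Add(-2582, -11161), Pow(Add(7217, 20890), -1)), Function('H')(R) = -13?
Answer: Mul(Rational(7, 139494), I, Pow(194663877, Rational(1, 2))) ≈ Mul(0.70014, I)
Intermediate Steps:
Function('d')(j) = Mul(2, Pow(j, 2)) (Function('d')(j) = Add(Add(Pow(j, 2), Pow(j, 2)), 0) = Add(Mul(2, Pow(j, 2)), 0) = Mul(2, Pow(j, 2)))
Function('I')(U, G) = Rational(-1, 804) (Function('I')(U, G) = Mul(Rational(-1, 4), Pow(201, -1)) = Mul(Rational(-1, 4), Rational(1, 201)) = Rational(-1, 804))
c = Rational(-509, 1041) (c = Mul(-13743, Pow(28107, -1)) = Mul(-13743, Rational(1, 28107)) = Rational(-509, 1041) ≈ -0.48895)
Pow(Add(c, Function('I')(Function('d')(0), Function('H')(10))), Rational(1, 2)) = Pow(Add(Rational(-509, 1041), Rational(-1, 804)), Rational(1, 2)) = Pow(Rational(-136759, 278988), Rational(1, 2)) = Mul(Rational(7, 139494), I, Pow(194663877, Rational(1, 2)))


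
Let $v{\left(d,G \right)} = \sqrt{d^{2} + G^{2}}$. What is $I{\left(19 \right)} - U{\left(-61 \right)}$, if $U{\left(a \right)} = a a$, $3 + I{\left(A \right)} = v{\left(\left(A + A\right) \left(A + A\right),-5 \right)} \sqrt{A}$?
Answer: $-3724 + \sqrt{39618059} \approx 2570.3$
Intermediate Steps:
$v{\left(d,G \right)} = \sqrt{G^{2} + d^{2}}$
$I{\left(A \right)} = -3 + \sqrt{A} \sqrt{25 + 16 A^{4}}$ ($I{\left(A \right)} = -3 + \sqrt{\left(-5\right)^{2} + \left(\left(A + A\right) \left(A + A\right)\right)^{2}} \sqrt{A} = -3 + \sqrt{25 + \left(2 A 2 A\right)^{2}} \sqrt{A} = -3 + \sqrt{25 + \left(4 A^{2}\right)^{2}} \sqrt{A} = -3 + \sqrt{25 + 16 A^{4}} \sqrt{A} = -3 + \sqrt{A} \sqrt{25 + 16 A^{4}}$)
$U{\left(a \right)} = a^{2}$
$I{\left(19 \right)} - U{\left(-61 \right)} = \left(-3 + \sqrt{19} \sqrt{25 + 16 \cdot 19^{4}}\right) - \left(-61\right)^{2} = \left(-3 + \sqrt{19} \sqrt{25 + 16 \cdot 130321}\right) - 3721 = \left(-3 + \sqrt{19} \sqrt{25 + 2085136}\right) - 3721 = \left(-3 + \sqrt{19} \sqrt{2085161}\right) - 3721 = \left(-3 + \sqrt{39618059}\right) - 3721 = -3724 + \sqrt{39618059}$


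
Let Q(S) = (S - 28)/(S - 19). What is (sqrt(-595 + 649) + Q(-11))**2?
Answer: 5569/100 + 39*sqrt(6)/5 ≈ 74.796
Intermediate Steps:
Q(S) = (-28 + S)/(-19 + S)
(sqrt(-595 + 649) + Q(-11))**2 = (sqrt(-595 + 649) + (-28 - 11)/(-19 - 11))**2 = (sqrt(54) - 39/(-30))**2 = (3*sqrt(6) - 1/30*(-39))**2 = (3*sqrt(6) + 13/10)**2 = (13/10 + 3*sqrt(6))**2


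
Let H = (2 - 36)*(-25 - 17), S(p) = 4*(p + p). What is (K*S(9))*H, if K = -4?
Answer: -411264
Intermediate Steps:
S(p) = 8*p (S(p) = 4*(2*p) = 8*p)
H = 1428 (H = -34*(-42) = 1428)
(K*S(9))*H = -32*9*1428 = -4*72*1428 = -288*1428 = -411264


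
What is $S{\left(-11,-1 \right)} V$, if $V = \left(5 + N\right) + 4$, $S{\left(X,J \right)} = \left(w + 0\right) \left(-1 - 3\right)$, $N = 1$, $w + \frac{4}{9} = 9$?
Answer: $- \frac{3080}{9} \approx -342.22$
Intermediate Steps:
$w = \frac{77}{9}$ ($w = - \frac{4}{9} + 9 = \frac{77}{9} \approx 8.5556$)
$S{\left(X,J \right)} = - \frac{308}{9}$ ($S{\left(X,J \right)} = \left(\frac{77}{9} + 0\right) \left(-1 - 3\right) = \frac{77}{9} \left(-4\right) = - \frac{308}{9}$)
$V = 10$ ($V = \left(5 + 1\right) + 4 = 6 + 4 = 10$)
$S{\left(-11,-1 \right)} V = \left(- \frac{308}{9}\right) 10 = - \frac{3080}{9}$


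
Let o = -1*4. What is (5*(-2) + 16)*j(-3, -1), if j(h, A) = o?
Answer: -24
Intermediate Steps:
o = -4
j(h, A) = -4
(5*(-2) + 16)*j(-3, -1) = (5*(-2) + 16)*(-4) = (-10 + 16)*(-4) = 6*(-4) = -24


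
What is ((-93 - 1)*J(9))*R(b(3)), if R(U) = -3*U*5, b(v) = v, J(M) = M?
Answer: 38070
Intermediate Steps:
R(U) = -15*U
((-93 - 1)*J(9))*R(b(3)) = ((-93 - 1)*9)*(-15*3) = -94*9*(-45) = -846*(-45) = 38070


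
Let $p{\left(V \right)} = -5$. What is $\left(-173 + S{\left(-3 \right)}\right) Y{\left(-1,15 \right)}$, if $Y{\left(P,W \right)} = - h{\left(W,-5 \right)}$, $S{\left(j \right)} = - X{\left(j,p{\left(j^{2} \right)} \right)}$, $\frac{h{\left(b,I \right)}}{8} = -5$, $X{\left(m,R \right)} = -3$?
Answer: $-6800$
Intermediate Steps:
$h{\left(b,I \right)} = -40$ ($h{\left(b,I \right)} = 8 \left(-5\right) = -40$)
$S{\left(j \right)} = 3$ ($S{\left(j \right)} = \left(-1\right) \left(-3\right) = 3$)
$Y{\left(P,W \right)} = 40$ ($Y{\left(P,W \right)} = \left(-1\right) \left(-40\right) = 40$)
$\left(-173 + S{\left(-3 \right)}\right) Y{\left(-1,15 \right)} = \left(-173 + 3\right) 40 = \left(-170\right) 40 = -6800$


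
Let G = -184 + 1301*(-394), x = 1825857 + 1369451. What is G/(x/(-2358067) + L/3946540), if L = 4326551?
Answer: 1590672522004154680/802704565801 ≈ 1.9816e+6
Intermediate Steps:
x = 3195308
G = -512778 (G = -184 - 512594 = -512778)
G/(x/(-2358067) + L/3946540) = -512778/(3195308/(-2358067) + 4326551/3946540) = -512778/(3195308*(-1/2358067) + 4326551*(1/3946540)) = -512778/(-3195308/2358067 + 4326551/3946540) = -512778/(-2408113697403/9306205738180) = -512778*(-9306205738180/2408113697403) = 1590672522004154680/802704565801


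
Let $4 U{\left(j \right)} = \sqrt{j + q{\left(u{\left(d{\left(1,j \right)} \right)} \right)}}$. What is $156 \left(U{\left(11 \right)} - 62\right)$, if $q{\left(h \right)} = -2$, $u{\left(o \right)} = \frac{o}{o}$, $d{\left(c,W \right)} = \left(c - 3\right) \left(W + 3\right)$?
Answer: $-9555$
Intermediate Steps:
$d{\left(c,W \right)} = \left(-3 + c\right) \left(3 + W\right)$
$u{\left(o \right)} = 1$
$U{\left(j \right)} = \frac{\sqrt{-2 + j}}{4}$ ($U{\left(j \right)} = \frac{\sqrt{j - 2}}{4} = \frac{\sqrt{-2 + j}}{4}$)
$156 \left(U{\left(11 \right)} - 62\right) = 156 \left(\frac{\sqrt{-2 + 11}}{4} - 62\right) = 156 \left(\frac{\sqrt{9}}{4} - 62\right) = 156 \left(\frac{1}{4} \cdot 3 - 62\right) = 156 \left(\frac{3}{4} - 62\right) = 156 \left(- \frac{245}{4}\right) = -9555$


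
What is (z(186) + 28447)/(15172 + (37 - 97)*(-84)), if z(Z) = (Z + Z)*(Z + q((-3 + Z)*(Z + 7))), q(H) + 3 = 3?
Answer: 97639/20212 ≈ 4.8307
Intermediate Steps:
q(H) = 0 (q(H) = -3 + 3 = 0)
z(Z) = 2*Z² (z(Z) = (Z + Z)*(Z + 0) = (2*Z)*Z = 2*Z²)
(z(186) + 28447)/(15172 + (37 - 97)*(-84)) = (2*186² + 28447)/(15172 + (37 - 97)*(-84)) = (2*34596 + 28447)/(15172 - 60*(-84)) = (69192 + 28447)/(15172 + 5040) = 97639/20212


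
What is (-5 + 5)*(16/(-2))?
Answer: 0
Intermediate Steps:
(-5 + 5)*(16/(-2)) = 0*(16*(-½)) = 0*(-8) = 0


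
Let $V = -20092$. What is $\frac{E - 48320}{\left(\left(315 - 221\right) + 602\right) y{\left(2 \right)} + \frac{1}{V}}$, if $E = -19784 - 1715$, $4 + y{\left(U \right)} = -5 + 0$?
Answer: $\frac{1402803348}{125856289} \approx 11.146$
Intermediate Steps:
$y{\left(U \right)} = -9$ ($y{\left(U \right)} = -4 + \left(-5 + 0\right) = -4 - 5 = -9$)
$E = -21499$ ($E = -19784 - 1715 = -21499$)
$\frac{E - 48320}{\left(\left(315 - 221\right) + 602\right) y{\left(2 \right)} + \frac{1}{V}} = \frac{-21499 - 48320}{\left(\left(315 - 221\right) + 602\right) \left(-9\right) + \frac{1}{-20092}} = - \frac{69819}{\left(94 + 602\right) \left(-9\right) - \frac{1}{20092}} = - \frac{69819}{696 \left(-9\right) - \frac{1}{20092}} = - \frac{69819}{-6264 - \frac{1}{20092}} = - \frac{69819}{- \frac{125856289}{20092}} = \left(-69819\right) \left(- \frac{20092}{125856289}\right) = \frac{1402803348}{125856289}$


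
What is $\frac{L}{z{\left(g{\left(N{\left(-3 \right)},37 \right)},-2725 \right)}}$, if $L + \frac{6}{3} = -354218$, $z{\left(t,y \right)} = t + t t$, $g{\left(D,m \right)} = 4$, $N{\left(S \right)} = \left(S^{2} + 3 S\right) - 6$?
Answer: $-17711$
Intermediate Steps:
$N{\left(S \right)} = -6 + S^{2} + 3 S$
$z{\left(t,y \right)} = t + t^{2}$
$L = -354220$ ($L = -2 - 354218 = -354220$)
$\frac{L}{z{\left(g{\left(N{\left(-3 \right)},37 \right)},-2725 \right)}} = - \frac{354220}{4 \left(1 + 4\right)} = - \frac{354220}{4 \cdot 5} = - \frac{354220}{20} = \left(-354220\right) \frac{1}{20} = -17711$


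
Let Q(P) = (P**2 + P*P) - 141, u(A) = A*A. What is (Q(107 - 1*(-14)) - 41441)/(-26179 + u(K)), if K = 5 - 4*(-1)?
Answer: 6150/13049 ≈ 0.47130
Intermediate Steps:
K = 9 (K = 5 + 4 = 9)
u(A) = A**2
Q(P) = -141 + 2*P**2 (Q(P) = (P**2 + P**2) - 141 = 2*P**2 - 141 = -141 + 2*P**2)
(Q(107 - 1*(-14)) - 41441)/(-26179 + u(K)) = ((-141 + 2*(107 - 1*(-14))**2) - 41441)/(-26179 + 9**2) = ((-141 + 2*(107 + 14)**2) - 41441)/(-26179 + 81) = ((-141 + 2*121**2) - 41441)/(-26098) = ((-141 + 2*14641) - 41441)*(-1/26098) = ((-141 + 29282) - 41441)*(-1/26098) = (29141 - 41441)*(-1/26098) = -12300*(-1/26098) = 6150/13049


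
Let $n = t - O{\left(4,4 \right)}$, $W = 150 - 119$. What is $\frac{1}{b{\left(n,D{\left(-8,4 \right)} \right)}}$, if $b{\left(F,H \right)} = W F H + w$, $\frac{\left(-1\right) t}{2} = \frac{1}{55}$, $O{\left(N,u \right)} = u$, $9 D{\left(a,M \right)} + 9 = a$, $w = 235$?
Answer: $\frac{165}{77773} \approx 0.0021216$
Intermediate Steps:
$D{\left(a,M \right)} = -1 + \frac{a}{9}$
$W = 31$
$t = - \frac{2}{55} \approx -0.036364$
$n = - \frac{222}{55}$ ($n = - \frac{2}{55} - 4 = - \frac{222}{55} \approx -4.0364$)
$b{\left(F,H \right)} = 235 + 31 F H$ ($b{\left(F,H \right)} = 31 F H + 235 = 235 + 31 F H$)
$\frac{1}{b{\left(n,D{\left(-8,4 \right)} \right)}} = \frac{1}{235 + 31 \left(- \frac{222}{55}\right) \left(-1 + \frac{1}{9} \left(-8\right)\right)} = \frac{1}{235 + 31 \left(- \frac{222}{55}\right) \left(-1 - \frac{8}{9}\right)} = \frac{1}{235 + 31 \left(- \frac{222}{55}\right) \left(- \frac{17}{9}\right)} = \frac{1}{235 + \frac{38998}{165}} = \frac{1}{\frac{77773}{165}} = \frac{165}{77773}$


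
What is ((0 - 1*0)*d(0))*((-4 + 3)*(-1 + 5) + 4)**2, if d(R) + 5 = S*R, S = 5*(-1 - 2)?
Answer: 0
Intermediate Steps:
S = -15 (S = 5*(-3) = -15)
d(R) = -5 - 15*R
((0 - 1*0)*d(0))*((-4 + 3)*(-1 + 5) + 4)**2 = ((0 - 1*0)*(-5 - 15*0))*((-4 + 3)*(-1 + 5) + 4)**2 = ((0 + 0)*(-5 + 0))*(-1*4 + 4)**2 = (0*(-5))*(-4 + 4)**2 = 0*0**2 = 0*0 = 0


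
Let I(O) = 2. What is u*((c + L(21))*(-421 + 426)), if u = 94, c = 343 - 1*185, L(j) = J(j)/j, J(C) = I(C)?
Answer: 1560400/21 ≈ 74305.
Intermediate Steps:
J(C) = 2
L(j) = 2/j
c = 158 (c = 343 - 185 = 158)
u*((c + L(21))*(-421 + 426)) = 94*((158 + 2/21)*(-421 + 426)) = 94*((158 + 2*(1/21))*5) = 94*((158 + 2/21)*5) = 94*((3320/21)*5) = 94*(16600/21) = 1560400/21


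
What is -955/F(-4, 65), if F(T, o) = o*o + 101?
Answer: -955/4326 ≈ -0.22076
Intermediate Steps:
F(T, o) = 101 + o**2 (F(T, o) = o**2 + 101 = 101 + o**2)
-955/F(-4, 65) = -955/(101 + 65**2) = -955/(101 + 4225) = -955/4326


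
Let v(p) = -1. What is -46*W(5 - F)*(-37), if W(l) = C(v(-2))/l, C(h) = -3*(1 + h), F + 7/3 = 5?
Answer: 0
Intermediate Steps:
F = 8/3 (F = -7/3 + 5 = 8/3 ≈ 2.6667)
C(h) = -3 - 3*h
W(l) = 0 (W(l) = (-3 - 3*(-1))/l = (-3 + 3)/l = 0/l = 0)
-46*W(5 - F)*(-37) = -46*0*(-37) = 0*(-37) = 0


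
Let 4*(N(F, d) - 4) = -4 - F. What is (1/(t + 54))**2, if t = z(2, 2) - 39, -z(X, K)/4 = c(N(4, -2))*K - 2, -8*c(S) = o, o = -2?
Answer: 1/441 ≈ 0.0022676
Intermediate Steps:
N(F, d) = 3 - F/4 (N(F, d) = 4 + (-4 - F)/4 = 4 + (-1 - F/4) = 3 - F/4)
c(S) = 1/4 (c(S) = -1/8*(-2) = 1/4)
z(X, K) = 8 - K (z(X, K) = -4*(K/4 - 2) = -4*(-2 + K/4) = 8 - K)
t = -33 (t = (8 - 1*2) - 39 = (8 - 2) - 39 = 6 - 39 = -33)
(1/(t + 54))**2 = (1/(-33 + 54))**2 = (1/21)**2 = 1/441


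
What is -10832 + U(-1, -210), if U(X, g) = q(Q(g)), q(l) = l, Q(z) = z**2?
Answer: 33268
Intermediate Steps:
U(X, g) = g**2
-10832 + U(-1, -210) = -10832 + (-210)**2 = -10832 + 44100 = 33268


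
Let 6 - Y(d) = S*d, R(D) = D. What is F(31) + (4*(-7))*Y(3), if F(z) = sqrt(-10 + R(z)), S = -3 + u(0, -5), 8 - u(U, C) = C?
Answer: 672 + sqrt(21) ≈ 676.58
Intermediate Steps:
u(U, C) = 8 - C
S = 10 (S = -3 + (8 - 1*(-5)) = -3 + (8 + 5) = -3 + 13 = 10)
Y(d) = 6 - 10*d
F(z) = sqrt(-10 + z)
F(31) + (4*(-7))*Y(3) = sqrt(-10 + 31) + (4*(-7))*(6 - 10*3) = sqrt(21) - 28*(6 - 30) = sqrt(21) - 28*(-24) = sqrt(21) + 672 = 672 + sqrt(21)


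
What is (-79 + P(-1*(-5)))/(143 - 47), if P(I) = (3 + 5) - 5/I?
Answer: -¾ ≈ -0.75000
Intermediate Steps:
P(I) = 8 - 5/I
(-79 + P(-1*(-5)))/(143 - 47) = (-79 + (8 - 5/((-1*(-5)))))/(143 - 47) = (-79 + (8 - 5/5))/96 = (-79 + (8 - 5*⅕))/96 = (-79 + (8 - 1))/96 = (-79 + 7)/96 = (1/96)*(-72) = -¾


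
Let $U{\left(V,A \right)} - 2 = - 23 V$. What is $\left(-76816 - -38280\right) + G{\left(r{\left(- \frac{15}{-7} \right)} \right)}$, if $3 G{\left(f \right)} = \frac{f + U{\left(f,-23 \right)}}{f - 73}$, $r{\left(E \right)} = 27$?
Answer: $- \frac{2658688}{69} \approx -38532.0$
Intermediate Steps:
$U{\left(V,A \right)} = 2 - 23 V$
$G{\left(f \right)} = \frac{2 - 22 f}{3 \left(-73 + f\right)}$ ($G{\left(f \right)} = \frac{\left(f - \left(-2 + 23 f\right)\right) \frac{1}{f - 73}}{3} = \frac{\left(2 - 22 f\right) \frac{1}{-73 + f}}{3} = \frac{\frac{1}{-73 + f} \left(2 - 22 f\right)}{3} = \frac{2 - 22 f}{3 \left(-73 + f\right)}$)
$\left(-76816 - -38280\right) + G{\left(r{\left(- \frac{15}{-7} \right)} \right)} = \left(-76816 - -38280\right) + \frac{2 \left(1 - 297\right)}{3 \left(-73 + 27\right)} = \left(-76816 + 38280\right) + \frac{2 \left(1 - 297\right)}{3 \left(-46\right)} = -38536 + \frac{2}{3} \left(- \frac{1}{46}\right) \left(-296\right) = -38536 + \frac{296}{69} = - \frac{2658688}{69}$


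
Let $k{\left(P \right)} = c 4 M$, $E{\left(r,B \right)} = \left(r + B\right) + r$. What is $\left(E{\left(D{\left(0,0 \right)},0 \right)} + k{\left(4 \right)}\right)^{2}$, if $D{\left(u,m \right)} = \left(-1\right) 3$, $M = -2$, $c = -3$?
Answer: $324$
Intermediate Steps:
$D{\left(u,m \right)} = -3$
$E{\left(r,B \right)} = B + 2 r$ ($E{\left(r,B \right)} = \left(B + r\right) + r = B + 2 r$)
$k{\left(P \right)} = 24$ ($k{\left(P \right)} = \left(-3\right) 4 \left(-2\right) = \left(-12\right) \left(-2\right) = 24$)
$\left(E{\left(D{\left(0,0 \right)},0 \right)} + k{\left(4 \right)}\right)^{2} = \left(\left(0 + 2 \left(-3\right)\right) + 24\right)^{2} = \left(\left(0 - 6\right) + 24\right)^{2} = \left(-6 + 24\right)^{2} = 18^{2} = 324$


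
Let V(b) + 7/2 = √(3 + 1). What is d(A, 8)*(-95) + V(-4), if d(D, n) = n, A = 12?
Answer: -1523/2 ≈ -761.50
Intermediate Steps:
V(b) = -3/2 (V(b) = -7/2 + √(3 + 1) = -7/2 + √4 = -7/2 + 2 = -3/2)
d(A, 8)*(-95) + V(-4) = 8*(-95) - 3/2 = -760 - 3/2 = -1523/2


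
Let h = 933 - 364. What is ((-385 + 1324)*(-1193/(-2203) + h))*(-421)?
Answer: -496006749300/2203 ≈ -2.2515e+8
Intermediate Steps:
h = 569
((-385 + 1324)*(-1193/(-2203) + h))*(-421) = ((-385 + 1324)*(-1193/(-2203) + 569))*(-421) = (939*(-1193*(-1/2203) + 569))*(-421) = (939*(1193/2203 + 569))*(-421) = (939*(1254700/2203))*(-421) = (1178163300/2203)*(-421) = -496006749300/2203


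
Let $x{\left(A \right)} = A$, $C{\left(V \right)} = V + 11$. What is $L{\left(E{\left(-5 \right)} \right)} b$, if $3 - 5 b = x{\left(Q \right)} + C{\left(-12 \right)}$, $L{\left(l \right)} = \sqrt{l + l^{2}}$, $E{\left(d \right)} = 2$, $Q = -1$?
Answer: $\sqrt{6} \approx 2.4495$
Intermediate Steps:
$C{\left(V \right)} = 11 + V$
$b = 1$ ($b = \frac{3}{5} - \frac{-1 + \left(11 - 12\right)}{5} = \frac{3}{5} - \frac{-1 - 1}{5} = \frac{3}{5} - - \frac{2}{5} = \frac{3}{5} + \frac{2}{5} = 1$)
$L{\left(E{\left(-5 \right)} \right)} b = \sqrt{2 \left(1 + 2\right)} 1 = \sqrt{2 \cdot 3} \cdot 1 = \sqrt{6} \cdot 1 = \sqrt{6}$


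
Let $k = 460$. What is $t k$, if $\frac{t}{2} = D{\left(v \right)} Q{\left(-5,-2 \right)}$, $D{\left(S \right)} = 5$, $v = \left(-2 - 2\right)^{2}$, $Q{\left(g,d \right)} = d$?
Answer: $-9200$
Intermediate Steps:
$v = 16$ ($v = \left(-4\right)^{2} = 16$)
$t = -20$ ($t = 2 \cdot 5 \left(-2\right) = 2 \left(-10\right) = -20$)
$t k = \left(-20\right) 460 = -9200$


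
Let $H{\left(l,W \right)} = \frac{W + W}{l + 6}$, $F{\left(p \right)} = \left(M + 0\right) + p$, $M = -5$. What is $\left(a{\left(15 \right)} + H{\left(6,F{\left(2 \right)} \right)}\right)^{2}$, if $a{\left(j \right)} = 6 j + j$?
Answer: $\frac{43681}{4} \approx 10920.0$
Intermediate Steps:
$a{\left(j \right)} = 7 j$
$F{\left(p \right)} = -5 + p$ ($F{\left(p \right)} = \left(-5 + 0\right) + p = -5 + p$)
$H{\left(l,W \right)} = \frac{2 W}{6 + l}$
$\left(a{\left(15 \right)} + H{\left(6,F{\left(2 \right)} \right)}\right)^{2} = \left(7 \cdot 15 + \frac{2 \left(-5 + 2\right)}{6 + 6}\right)^{2} = \left(105 + 2 \left(-3\right) \frac{1}{12}\right)^{2} = \left(105 - \frac{1}{2}\right)^{2} = \left(\frac{209}{2}\right)^{2} = \frac{43681}{4}$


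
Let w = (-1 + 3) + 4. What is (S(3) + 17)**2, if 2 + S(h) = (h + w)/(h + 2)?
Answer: 7056/25 ≈ 282.24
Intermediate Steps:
w = 6 (w = 2 + 4 = 6)
S(h) = -2 + (6 + h)/(2 + h) (S(h) = -2 + (h + 6)/(h + 2) = -2 + (6 + h)/(2 + h))
(S(3) + 17)**2 = ((2 - 1*3)/(2 + 3) + 17)**2 = ((2 - 3)/5 + 17)**2 = ((1/5)*(-1) + 17)**2 = (-1/5 + 17)**2 = (84/5)**2 = 7056/25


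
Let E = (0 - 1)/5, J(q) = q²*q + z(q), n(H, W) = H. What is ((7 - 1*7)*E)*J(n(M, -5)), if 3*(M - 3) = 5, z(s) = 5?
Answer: 0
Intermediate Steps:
M = 14/3 (M = 3 + (⅓)*5 = 3 + 5/3 = 14/3 ≈ 4.6667)
J(q) = 5 + q³ (J(q) = q²*q + 5 = q³ + 5 = 5 + q³)
E = -⅕ (E = -1*⅕ = -⅕ ≈ -0.20000)
((7 - 1*7)*E)*J(n(M, -5)) = ((7 - 1*7)*(-⅕))*(5 + (14/3)³) = ((7 - 7)*(-⅕))*(5 + 2744/27) = (0*(-⅕))*(2879/27) = 0*(2879/27) = 0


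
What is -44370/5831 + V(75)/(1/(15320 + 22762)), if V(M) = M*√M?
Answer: -2610/343 + 14280750*√3 ≈ 2.4735e+7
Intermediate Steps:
V(M) = M^(3/2)
-44370/5831 + V(75)/(1/(15320 + 22762)) = -44370/5831 + 75^(3/2)/(1/(15320 + 22762)) = -44370*1/5831 + (375*√3)/(1/38082) = -2610/343 + (375*√3)/(1/38082) = -2610/343 + (375*√3)*38082 = -2610/343 + 14280750*√3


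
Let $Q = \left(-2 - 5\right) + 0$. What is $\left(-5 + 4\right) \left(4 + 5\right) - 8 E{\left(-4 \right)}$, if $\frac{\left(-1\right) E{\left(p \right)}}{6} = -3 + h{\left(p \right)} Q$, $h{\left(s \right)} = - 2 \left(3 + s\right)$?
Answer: $-825$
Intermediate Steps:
$h{\left(s \right)} = -6 - 2 s$
$Q = -7$ ($Q = -7 + 0 = -7$)
$E{\left(p \right)} = -234 - 84 p$ ($E{\left(p \right)} = - 6 \left(-3 + \left(-6 - 2 p\right) \left(-7\right)\right) = - 6 \left(-3 + \left(42 + 14 p\right)\right) = - 6 \left(39 + 14 p\right) = -234 - 84 p$)
$\left(-5 + 4\right) \left(4 + 5\right) - 8 E{\left(-4 \right)} = \left(-5 + 4\right) \left(4 + 5\right) - 8 \left(-234 - -336\right) = \left(-1\right) 9 - 8 \left(-234 + 336\right) = -9 - 816 = -825$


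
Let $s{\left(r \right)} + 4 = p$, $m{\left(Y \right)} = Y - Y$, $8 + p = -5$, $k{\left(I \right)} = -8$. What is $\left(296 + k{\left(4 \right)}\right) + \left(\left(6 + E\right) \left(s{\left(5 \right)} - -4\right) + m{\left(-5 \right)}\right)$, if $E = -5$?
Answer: $275$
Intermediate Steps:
$p = -13$ ($p = -8 - 5 = -13$)
$m{\left(Y \right)} = 0$
$s{\left(r \right)} = -17$ ($s{\left(r \right)} = -4 - 13 = -17$)
$\left(296 + k{\left(4 \right)}\right) + \left(\left(6 + E\right) \left(s{\left(5 \right)} - -4\right) + m{\left(-5 \right)}\right) = \left(296 - 8\right) + \left(\left(6 - 5\right) \left(-17 - -4\right) + 0\right) = 288 + \left(1 \left(-17 + 4\right) + 0\right) = 288 + \left(1 \left(-13\right) + 0\right) = 288 + \left(-13 + 0\right) = 288 - 13 = 275$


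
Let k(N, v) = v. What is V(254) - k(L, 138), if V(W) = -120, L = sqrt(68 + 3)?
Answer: -258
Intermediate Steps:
L = sqrt(71) ≈ 8.4261
V(254) - k(L, 138) = -120 - 1*138 = -120 - 138 = -258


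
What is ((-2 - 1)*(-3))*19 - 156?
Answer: 15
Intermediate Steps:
((-2 - 1)*(-3))*19 - 156 = -3*(-3)*19 - 156 = 9*19 - 156 = 171 - 156 = 15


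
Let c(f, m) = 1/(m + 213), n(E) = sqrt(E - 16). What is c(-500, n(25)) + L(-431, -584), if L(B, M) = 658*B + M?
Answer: -61383311/216 ≈ -2.8418e+5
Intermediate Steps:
L(B, M) = M + 658*B
n(E) = sqrt(-16 + E)
c(f, m) = 1/(213 + m)
c(-500, n(25)) + L(-431, -584) = 1/(213 + sqrt(-16 + 25)) + (-584 + 658*(-431)) = 1/(213 + sqrt(9)) + (-584 - 283598) = 1/(213 + 3) - 284182 = 1/216 - 284182 = -61383311/216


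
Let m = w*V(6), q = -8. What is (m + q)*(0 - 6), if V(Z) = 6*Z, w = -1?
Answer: 264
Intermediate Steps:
m = -36 (m = -6*6 = -1*36 = -36)
(m + q)*(0 - 6) = (-36 - 8)*(0 - 6) = -44*(-6) = 264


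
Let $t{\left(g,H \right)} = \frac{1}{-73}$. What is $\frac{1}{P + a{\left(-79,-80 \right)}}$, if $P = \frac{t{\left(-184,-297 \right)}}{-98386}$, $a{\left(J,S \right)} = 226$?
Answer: $\frac{7182178}{1623172229} \approx 0.0044248$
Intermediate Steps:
$t{\left(g,H \right)} = - \frac{1}{73}$
$P = \frac{1}{7182178}$ ($P = - \frac{1}{73 \left(-98386\right)} = \left(- \frac{1}{73}\right) \left(- \frac{1}{98386}\right) = \frac{1}{7182178} \approx 1.3923 \cdot 10^{-7}$)
$\frac{1}{P + a{\left(-79,-80 \right)}} = \frac{1}{\frac{1}{7182178} + 226} = \frac{1}{\frac{1623172229}{7182178}} = \frac{7182178}{1623172229}$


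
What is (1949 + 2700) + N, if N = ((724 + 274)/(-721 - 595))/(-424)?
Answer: 1297034307/278992 ≈ 4649.0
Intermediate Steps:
N = 499/278992 (N = (998/(-1316))*(-1/424) = (998*(-1/1316))*(-1/424) = -499/658*(-1/424) = 499/278992 ≈ 0.0017886)
(1949 + 2700) + N = (1949 + 2700) + 499/278992 = 4649 + 499/278992 = 1297034307/278992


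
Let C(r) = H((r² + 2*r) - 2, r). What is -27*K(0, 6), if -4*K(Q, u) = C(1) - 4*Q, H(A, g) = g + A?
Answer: 27/2 ≈ 13.500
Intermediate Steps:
H(A, g) = A + g
C(r) = -2 + r² + 3*r (C(r) = ((r² + 2*r) - 2) + r = (-2 + r² + 2*r) + r = -2 + r² + 3*r)
K(Q, u) = -½ + Q (K(Q, u) = -((-2 + 1² + 3*1) - 4*Q)/4 = -((-2 + 1 + 3) - 4*Q)/4 = -(2 - 4*Q)/4 = -½ + Q)
-27*K(0, 6) = -27*(-½ + 0) = -27*(-½) = 27/2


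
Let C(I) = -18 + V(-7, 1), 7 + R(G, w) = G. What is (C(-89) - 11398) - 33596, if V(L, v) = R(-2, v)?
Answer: -45021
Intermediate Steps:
R(G, w) = -7 + G
V(L, v) = -9 (V(L, v) = -7 - 2 = -9)
C(I) = -27 (C(I) = -18 - 9 = -27)
(C(-89) - 11398) - 33596 = (-27 - 11398) - 33596 = -11425 - 33596 = -45021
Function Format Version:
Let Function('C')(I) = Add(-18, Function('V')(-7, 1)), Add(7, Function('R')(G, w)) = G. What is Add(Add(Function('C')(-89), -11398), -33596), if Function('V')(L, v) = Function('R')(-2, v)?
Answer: -45021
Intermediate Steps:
Function('R')(G, w) = Add(-7, G)
Function('V')(L, v) = -9 (Function('V')(L, v) = Add(-7, -2) = -9)
Function('C')(I) = -27 (Function('C')(I) = Add(-18, -9) = -27)
Add(Add(Function('C')(-89), -11398), -33596) = Add(Add(-27, -11398), -33596) = Add(-11425, -33596) = -45021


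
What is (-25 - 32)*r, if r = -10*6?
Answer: 3420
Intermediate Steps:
r = -60
(-25 - 32)*r = (-25 - 32)*(-60) = -57*(-60) = 3420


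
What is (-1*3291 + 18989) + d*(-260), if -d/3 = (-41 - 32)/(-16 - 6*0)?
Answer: 77027/4 ≈ 19257.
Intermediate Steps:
d = -219/16 (d = -3*(-41 - 32)/(-16 - 6*0) = -(-219)/(-16 + 0) = -(-219)/(-16) = -(-219)*(-1)/16 = -3*73/16 = -219/16 ≈ -13.688)
(-1*3291 + 18989) + d*(-260) = (-1*3291 + 18989) - 219/16*(-260) = (-3291 + 18989) + 14235/4 = 15698 + 14235/4 = 77027/4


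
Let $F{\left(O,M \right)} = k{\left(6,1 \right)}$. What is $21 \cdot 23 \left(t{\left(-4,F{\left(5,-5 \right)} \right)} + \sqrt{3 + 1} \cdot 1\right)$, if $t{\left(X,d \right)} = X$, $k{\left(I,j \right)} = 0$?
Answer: $-966$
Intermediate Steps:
$F{\left(O,M \right)} = 0$
$21 \cdot 23 \left(t{\left(-4,F{\left(5,-5 \right)} \right)} + \sqrt{3 + 1} \cdot 1\right) = 21 \cdot 23 \left(-4 + \sqrt{3 + 1} \cdot 1\right) = 483 \left(-4 + \sqrt{4} \cdot 1\right) = 483 \left(-4 + 2 \cdot 1\right) = 483 \left(-4 + 2\right) = 483 \left(-2\right) = -966$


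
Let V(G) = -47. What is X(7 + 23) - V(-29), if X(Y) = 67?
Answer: 114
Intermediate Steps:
X(7 + 23) - V(-29) = 67 - 1*(-47) = 67 + 47 = 114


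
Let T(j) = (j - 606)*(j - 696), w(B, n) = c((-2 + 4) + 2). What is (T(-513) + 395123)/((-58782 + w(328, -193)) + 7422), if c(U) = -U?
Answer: -873997/25682 ≈ -34.031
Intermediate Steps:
w(B, n) = -4 (w(B, n) = -((-2 + 4) + 2) = -(2 + 2) = -1*4 = -4)
T(j) = (-696 + j)*(-606 + j) (T(j) = (-606 + j)*(-696 + j) = (-696 + j)*(-606 + j))
(T(-513) + 395123)/((-58782 + w(328, -193)) + 7422) = ((421776 + (-513)**2 - 1302*(-513)) + 395123)/((-58782 - 4) + 7422) = ((421776 + 263169 + 667926) + 395123)/(-58786 + 7422) = (1352871 + 395123)/(-51364) = 1747994*(-1/51364) = -873997/25682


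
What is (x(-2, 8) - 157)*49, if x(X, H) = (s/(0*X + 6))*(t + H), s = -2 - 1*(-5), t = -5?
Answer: -15239/2 ≈ -7619.5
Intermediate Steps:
s = 3 (s = -2 + 5 = 3)
x(X, H) = -5/2 + H/2 (x(X, H) = (3/(0*X + 6))*(-5 + H) = (3/(0 + 6))*(-5 + H) = (3/6)*(-5 + H) = (3*(⅙))*(-5 + H) = (-5 + H)/2 = -5/2 + H/2)
(x(-2, 8) - 157)*49 = ((-5/2 + (½)*8) - 157)*49 = ((-5/2 + 4) - 157)*49 = (3/2 - 157)*49 = -311/2*49 = -15239/2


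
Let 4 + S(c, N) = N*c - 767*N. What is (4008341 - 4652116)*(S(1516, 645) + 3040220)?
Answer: -2268225976775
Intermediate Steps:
S(c, N) = -4 - 767*N + N*c (S(c, N) = -4 + (N*c - 767*N) = -4 + (-767*N + N*c) = -4 - 767*N + N*c)
(4008341 - 4652116)*(S(1516, 645) + 3040220) = (4008341 - 4652116)*((-4 - 767*645 + 645*1516) + 3040220) = -643775*((-4 - 494715 + 977820) + 3040220) = -643775*(483101 + 3040220) = -643775*3523321 = -2268225976775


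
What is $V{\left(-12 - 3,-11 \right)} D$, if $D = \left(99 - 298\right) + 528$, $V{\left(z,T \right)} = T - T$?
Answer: $0$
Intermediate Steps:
$V{\left(z,T \right)} = 0$
$D = 329$ ($D = -199 + 528 = 329$)
$V{\left(-12 - 3,-11 \right)} D = 0 \cdot 329 = 0$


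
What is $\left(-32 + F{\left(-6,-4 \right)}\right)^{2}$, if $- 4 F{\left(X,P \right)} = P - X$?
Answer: $\frac{4225}{4} \approx 1056.3$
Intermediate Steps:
$F{\left(X,P \right)} = - \frac{P}{4} + \frac{X}{4}$ ($F{\left(X,P \right)} = - \frac{P - X}{4} = - \frac{P}{4} + \frac{X}{4}$)
$\left(-32 + F{\left(-6,-4 \right)}\right)^{2} = \left(-32 + \left(\left(- \frac{1}{4}\right) \left(-4\right) + \frac{1}{4} \left(-6\right)\right)\right)^{2} = \left(-32 + \left(1 - \frac{3}{2}\right)\right)^{2} = \left(-32 - \frac{1}{2}\right)^{2} = \left(- \frac{65}{2}\right)^{2} = \frac{4225}{4}$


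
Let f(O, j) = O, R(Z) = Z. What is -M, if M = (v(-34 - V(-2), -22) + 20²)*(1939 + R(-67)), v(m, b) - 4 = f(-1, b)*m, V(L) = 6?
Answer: -831168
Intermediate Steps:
v(m, b) = 4 - m
M = 831168 (M = ((4 - (-34 - 1*6)) + 20²)*(1939 - 67) = ((4 - (-34 - 6)) + 400)*1872 = ((4 - 1*(-40)) + 400)*1872 = ((4 + 40) + 400)*1872 = (44 + 400)*1872 = 444*1872 = 831168)
-M = -1*831168 = -831168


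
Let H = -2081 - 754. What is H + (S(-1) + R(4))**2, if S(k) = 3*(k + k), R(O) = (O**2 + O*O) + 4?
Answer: -1935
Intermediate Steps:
R(O) = 4 + 2*O**2 (R(O) = (O**2 + O**2) + 4 = 2*O**2 + 4 = 4 + 2*O**2)
S(k) = 6*k (S(k) = 3*(2*k) = 6*k)
H = -2835
H + (S(-1) + R(4))**2 = -2835 + (6*(-1) + (4 + 2*4**2))**2 = -2835 + (-6 + (4 + 2*16))**2 = -2835 + (-6 + (4 + 32))**2 = -2835 + (-6 + 36)**2 = -2835 + 30**2 = -2835 + 900 = -1935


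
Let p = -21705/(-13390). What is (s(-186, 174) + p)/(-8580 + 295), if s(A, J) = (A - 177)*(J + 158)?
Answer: 322737507/22187230 ≈ 14.546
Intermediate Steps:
s(A, J) = (-177 + A)*(158 + J)
p = 4341/2678 (p = -21705*(-1/13390) = 4341/2678 ≈ 1.6210)
(s(-186, 174) + p)/(-8580 + 295) = ((-27966 - 177*174 + 158*(-186) - 186*174) + 4341/2678)/(-8580 + 295) = ((-27966 - 30798 - 29388 - 32364) + 4341/2678)/(-8285) = (-120516 + 4341/2678)*(-1/8285) = -322737507/2678*(-1/8285) = 322737507/22187230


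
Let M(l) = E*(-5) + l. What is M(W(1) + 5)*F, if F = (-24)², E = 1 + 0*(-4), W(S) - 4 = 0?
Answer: 2304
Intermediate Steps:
W(S) = 4 (W(S) = 4 + 0 = 4)
E = 1 (E = 1 + 0 = 1)
F = 576
M(l) = -5 + l (M(l) = 1*(-5) + l = -5 + l)
M(W(1) + 5)*F = (-5 + (4 + 5))*576 = (-5 + 9)*576 = 4*576 = 2304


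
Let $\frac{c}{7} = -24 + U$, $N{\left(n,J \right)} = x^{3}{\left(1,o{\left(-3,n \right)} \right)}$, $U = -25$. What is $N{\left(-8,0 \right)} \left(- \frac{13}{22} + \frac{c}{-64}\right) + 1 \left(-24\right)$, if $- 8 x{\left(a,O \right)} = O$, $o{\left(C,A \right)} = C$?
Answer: $- \frac{8560113}{360448} \approx -23.749$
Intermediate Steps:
$x{\left(a,O \right)} = - \frac{O}{8}$
$N{\left(n,J \right)} = \frac{27}{512}$ ($N{\left(n,J \right)} = \left(\left(- \frac{1}{8}\right) \left(-3\right)\right)^{3} = \left(\frac{3}{8}\right)^{3} = \frac{27}{512}$)
$c = -343$ ($c = 7 \left(-24 - 25\right) = 7 \left(-49\right) = -343$)
$N{\left(-8,0 \right)} \left(- \frac{13}{22} + \frac{c}{-64}\right) + 1 \left(-24\right) = \frac{27 \left(- \frac{13}{22} - \frac{343}{-64}\right)}{512} + 1 \left(-24\right) = \frac{27 \left(\left(-13\right) \frac{1}{22} - - \frac{343}{64}\right)}{512} - 24 = \frac{27 \left(- \frac{13}{22} + \frac{343}{64}\right)}{512} - 24 = \frac{27}{512} \cdot \frac{3357}{704} - 24 = \frac{90639}{360448} - 24 = - \frac{8560113}{360448}$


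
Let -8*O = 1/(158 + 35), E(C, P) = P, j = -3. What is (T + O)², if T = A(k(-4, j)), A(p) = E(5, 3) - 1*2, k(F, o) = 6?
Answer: 2380849/2383936 ≈ 0.99870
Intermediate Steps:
O = -1/1544 (O = -1/(8*(158 + 35)) = -⅛/193 = -⅛*1/193 = -1/1544 ≈ -0.00064767)
A(p) = 1 (A(p) = 3 - 1*2 = 3 - 2 = 1)
T = 1
(T + O)² = (1 - 1/1544)² = (1543/1544)² = 2380849/2383936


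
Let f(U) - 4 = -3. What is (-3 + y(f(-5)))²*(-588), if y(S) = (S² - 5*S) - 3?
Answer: -58800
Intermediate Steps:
f(U) = 1 (f(U) = 4 - 3 = 1)
y(S) = -3 + S² - 5*S
(-3 + y(f(-5)))²*(-588) = (-3 + (-3 + 1² - 5*1))²*(-588) = (-3 + (-3 + 1 - 5))²*(-588) = (-3 - 7)²*(-588) = (-10)²*(-588) = 100*(-588) = -58800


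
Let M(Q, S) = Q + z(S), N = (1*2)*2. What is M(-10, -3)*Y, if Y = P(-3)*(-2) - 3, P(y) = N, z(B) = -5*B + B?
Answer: -22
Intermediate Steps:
z(B) = -4*B
N = 4 (N = 2*2 = 4)
P(y) = 4
Y = -11 (Y = 4*(-2) - 3 = -8 - 3 = -11)
M(Q, S) = Q - 4*S
M(-10, -3)*Y = (-10 - 4*(-3))*(-11) = (-10 + 12)*(-11) = 2*(-11) = -22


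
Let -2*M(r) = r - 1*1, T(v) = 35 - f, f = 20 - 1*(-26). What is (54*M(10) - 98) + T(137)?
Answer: -352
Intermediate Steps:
f = 46 (f = 20 + 26 = 46)
T(v) = -11 (T(v) = 35 - 1*46 = 35 - 46 = -11)
M(r) = ½ - r/2 (M(r) = -(r - 1*1)/2 = -(r - 1)/2 = -(-1 + r)/2 = ½ - r/2)
(54*M(10) - 98) + T(137) = (54*(½ - ½*10) - 98) - 11 = (54*(½ - 5) - 98) - 11 = (54*(-9/2) - 98) - 11 = (-243 - 98) - 11 = -341 - 11 = -352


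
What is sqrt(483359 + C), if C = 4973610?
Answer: sqrt(5456969) ≈ 2336.0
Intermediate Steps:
sqrt(483359 + C) = sqrt(483359 + 4973610) = sqrt(5456969)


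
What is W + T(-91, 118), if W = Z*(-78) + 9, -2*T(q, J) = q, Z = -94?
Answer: 14773/2 ≈ 7386.5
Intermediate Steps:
T(q, J) = -q/2
W = 7341 (W = -94*(-78) + 9 = 7332 + 9 = 7341)
W + T(-91, 118) = 7341 - ½*(-91) = 7341 + 91/2 = 14773/2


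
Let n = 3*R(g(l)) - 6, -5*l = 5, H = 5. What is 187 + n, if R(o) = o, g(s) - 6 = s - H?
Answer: 181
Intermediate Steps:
l = -1 (l = -1/5*5 = -1)
g(s) = 1 + s (g(s) = 6 + (s - 1*5) = 6 + (s - 5) = 6 + (-5 + s) = 1 + s)
n = -6 (n = 3*(1 - 1) - 6 = 3*0 - 6 = 0 - 6 = -6)
187 + n = 187 - 6 = 181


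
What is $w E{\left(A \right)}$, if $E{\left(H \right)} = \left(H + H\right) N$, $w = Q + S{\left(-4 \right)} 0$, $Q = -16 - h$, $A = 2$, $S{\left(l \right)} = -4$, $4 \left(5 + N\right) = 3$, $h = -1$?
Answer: $255$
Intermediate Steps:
$N = - \frac{17}{4}$ ($N = -5 + \frac{1}{4} \cdot 3 = -5 + \frac{3}{4} = - \frac{17}{4} \approx -4.25$)
$Q = -15$ ($Q = -16 - -1 = -16 + 1 = -15$)
$w = -15$ ($w = -15 - 0 = -15 + 0 = -15$)
$E{\left(H \right)} = - \frac{17 H}{2}$ ($E{\left(H \right)} = \left(H + H\right) \left(- \frac{17}{4}\right) = 2 H \left(- \frac{17}{4}\right) = - \frac{17 H}{2}$)
$w E{\left(A \right)} = - 15 \left(\left(- \frac{17}{2}\right) 2\right) = \left(-15\right) \left(-17\right) = 255$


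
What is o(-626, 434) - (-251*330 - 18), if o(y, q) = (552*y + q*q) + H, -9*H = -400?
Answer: -668732/9 ≈ -74304.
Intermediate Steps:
H = 400/9 (H = -⅑*(-400) = 400/9 ≈ 44.444)
o(y, q) = 400/9 + q² + 552*y (o(y, q) = (552*y + q*q) + 400/9 = (552*y + q²) + 400/9 = (q² + 552*y) + 400/9 = 400/9 + q² + 552*y)
o(-626, 434) - (-251*330 - 18) = (400/9 + 434² + 552*(-626)) - (-251*330 - 18) = (400/9 + 188356 - 345552) - (-82830 - 18) = -1414364/9 - 1*(-82848) = -1414364/9 + 82848 = -668732/9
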